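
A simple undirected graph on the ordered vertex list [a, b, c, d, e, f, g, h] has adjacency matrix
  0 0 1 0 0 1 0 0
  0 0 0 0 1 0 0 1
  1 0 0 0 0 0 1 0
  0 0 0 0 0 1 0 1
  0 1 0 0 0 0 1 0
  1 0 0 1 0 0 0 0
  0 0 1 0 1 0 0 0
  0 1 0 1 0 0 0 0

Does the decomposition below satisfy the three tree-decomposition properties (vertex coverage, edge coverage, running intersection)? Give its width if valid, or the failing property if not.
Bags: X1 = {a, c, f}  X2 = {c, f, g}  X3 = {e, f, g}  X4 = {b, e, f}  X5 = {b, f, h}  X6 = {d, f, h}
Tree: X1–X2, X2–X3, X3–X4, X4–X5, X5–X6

Yes; width 2.

Checking the three conditions: (i) the bags cover all of {a, b, c, d, e, f, g, h}; (ii) for each edge, some bag contains both endpoints; (iii) the bags containing any fixed vertex form a subtree. All hold, so the decomposition is valid with width 3 − 1 = 2.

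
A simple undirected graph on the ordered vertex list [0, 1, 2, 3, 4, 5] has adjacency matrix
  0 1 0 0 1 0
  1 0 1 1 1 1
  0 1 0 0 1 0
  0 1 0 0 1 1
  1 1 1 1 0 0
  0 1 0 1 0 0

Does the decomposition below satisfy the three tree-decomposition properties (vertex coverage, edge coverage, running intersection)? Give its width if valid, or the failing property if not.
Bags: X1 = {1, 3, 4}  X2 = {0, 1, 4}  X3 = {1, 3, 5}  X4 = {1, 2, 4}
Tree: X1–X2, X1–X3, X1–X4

Every vertex of G appears in some bag (union = {0, 1, 2, 3, 4, 5}); every edge is covered by a bag; and for each vertex v the set of bags containing v is connected in the bag tree. The decomposition is therefore valid. The largest bag has 3 vertices, so the width is 2.

Yes; width 2.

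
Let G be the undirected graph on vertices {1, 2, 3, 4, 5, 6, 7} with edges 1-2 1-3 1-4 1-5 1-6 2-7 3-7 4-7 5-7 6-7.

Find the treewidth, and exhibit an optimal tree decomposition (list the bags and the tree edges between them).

Treewidth 2.
One such decomposition:
Bags: B1 = {1, 6, 7}  B2 = {1, 5, 7}  B3 = {1, 2, 7}  B4 = {1, 4, 7}  B5 = {1, 3, 7}
Tree: B1–B2, B2–B3, B3–B4, B4–B5

Each bag holds 3 vertices, so the decomposition has width 2, which upper-bounds the treewidth. For the lower bound, G contains the cycle 7–6–1–5–7, so G is not a forest; only forests have treewidth ≤ 1, hence tw(G) ≥ 2. Hence tw(G) = 2 exactly.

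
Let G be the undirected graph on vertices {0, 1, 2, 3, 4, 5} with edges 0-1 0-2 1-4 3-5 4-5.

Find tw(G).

1

A width-1 tree decomposition is:
Bags: B1 = {3, 5}  B2 = {4, 5}  B3 = {1, 4}  B4 = {0, 1}  B5 = {0, 2}
Tree: B1–B2, B2–B3, B3–B4, B4–B5
Each bag holds 2 vertices, so the decomposition has width 1, which upper-bounds the treewidth. Any graph with an edge has treewidth ≥ 1, and G has the edge 3–5. The upper and lower bounds meet at 1, so that is the treewidth.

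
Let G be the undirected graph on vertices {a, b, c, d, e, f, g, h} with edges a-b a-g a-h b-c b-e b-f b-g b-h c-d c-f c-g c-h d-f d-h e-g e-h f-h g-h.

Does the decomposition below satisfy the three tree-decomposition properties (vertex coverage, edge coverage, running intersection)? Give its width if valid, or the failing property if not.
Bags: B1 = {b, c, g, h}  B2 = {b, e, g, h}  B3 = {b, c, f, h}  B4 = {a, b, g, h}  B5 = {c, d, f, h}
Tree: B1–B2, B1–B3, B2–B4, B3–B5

Vertex coverage: the bags together contain {a, b, c, d, e, f, g, h}, the full vertex set. Edge coverage: each edge of G has both endpoints in at least one bag. Running intersection: for every vertex, the bags containing it form a connected subtree. All three properties hold, so this is a valid tree decomposition of width max|bag| − 1 = 3, and hence tw(G) ≤ 3.

Yes; width 3.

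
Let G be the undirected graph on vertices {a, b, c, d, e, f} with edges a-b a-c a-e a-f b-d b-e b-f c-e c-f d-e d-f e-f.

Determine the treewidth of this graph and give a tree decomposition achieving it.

Treewidth 3.
Bags: B1 = {a, c, e, f}  B2 = {a, b, e, f}  B3 = {b, d, e, f}
Tree: B1–B2, B2–B3

The largest bag has 4 vertices, giving width 3; this decomposition certifies tw(G) ≤ 3. Conversely, {b, d, e, f} is a clique of size 4, and the vertices of any clique must share a bag in every tree decomposition; so some bag has ≥ 4 vertices and tw(G) ≥ 3. Combining the bounds, tw(G) = 3.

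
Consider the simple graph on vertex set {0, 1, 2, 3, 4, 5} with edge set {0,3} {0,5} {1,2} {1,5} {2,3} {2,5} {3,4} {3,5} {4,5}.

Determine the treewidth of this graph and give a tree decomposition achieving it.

The largest bag has 3 vertices, giving width 2; this decomposition certifies tw(G) ≤ 2. For the lower bound, the 3 vertices {1, 2, 5} are pairwise adjacent, and any tree decomposition puts a clique entirely inside one bag — forcing width ≥ 2. The upper and lower bounds meet at 2, so that is the treewidth.

Treewidth 2.
One such decomposition:
Bags: B1 = {1, 2, 5}  B2 = {2, 3, 5}  B3 = {0, 3, 5}  B4 = {3, 4, 5}
Tree: B1–B2, B2–B3, B3–B4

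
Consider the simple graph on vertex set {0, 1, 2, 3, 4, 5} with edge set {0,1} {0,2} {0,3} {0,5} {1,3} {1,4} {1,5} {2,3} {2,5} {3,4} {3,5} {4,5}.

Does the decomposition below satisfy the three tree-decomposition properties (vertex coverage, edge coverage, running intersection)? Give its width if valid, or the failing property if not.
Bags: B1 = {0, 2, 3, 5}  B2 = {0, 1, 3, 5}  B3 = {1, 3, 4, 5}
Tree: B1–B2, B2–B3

Yes; width 3.

Every vertex of G appears in some bag (union = {0, 1, 2, 3, 4, 5}); every edge is covered by a bag; and for each vertex v the set of bags containing v is connected in the bag tree. The decomposition is therefore valid. The largest bag has 4 vertices, so the width is 3.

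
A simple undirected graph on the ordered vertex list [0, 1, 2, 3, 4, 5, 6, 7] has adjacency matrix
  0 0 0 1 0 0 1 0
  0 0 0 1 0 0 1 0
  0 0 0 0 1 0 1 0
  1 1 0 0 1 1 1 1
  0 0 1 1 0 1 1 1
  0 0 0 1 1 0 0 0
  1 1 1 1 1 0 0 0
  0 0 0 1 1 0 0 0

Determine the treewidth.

A width-2 tree decomposition is:
Bags: B1 = {0, 3, 6}  B2 = {3, 4, 6}  B3 = {3, 4, 7}  B4 = {2, 4, 6}  B5 = {1, 3, 6}  B6 = {3, 4, 5}
Tree: B1–B2, B2–B3, B2–B4, B1–B5, B2–B6
Every bag has size at most 3, so the width is 3 − 1 = 2 and tw(G) ≤ 2. On the other hand G contains the 3-clique {2, 4, 6}. A clique must lie in a single bag of any decomposition, so no decomposition can have width below 2. Combining the bounds, tw(G) = 2.

2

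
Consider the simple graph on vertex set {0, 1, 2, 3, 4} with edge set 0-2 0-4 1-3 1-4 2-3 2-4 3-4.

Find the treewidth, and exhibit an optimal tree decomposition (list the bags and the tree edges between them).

The largest bag has 3 vertices, giving width 2; this decomposition certifies tw(G) ≤ 2. For the lower bound, the 3 vertices {1, 3, 4} are pairwise adjacent, and any tree decomposition puts a clique entirely inside one bag — forcing width ≥ 2. Combining the bounds, tw(G) = 2.

Treewidth 2.
One such decomposition:
Bags: B1 = {2, 3, 4}  B2 = {0, 2, 4}  B3 = {1, 3, 4}
Tree: B1–B2, B1–B3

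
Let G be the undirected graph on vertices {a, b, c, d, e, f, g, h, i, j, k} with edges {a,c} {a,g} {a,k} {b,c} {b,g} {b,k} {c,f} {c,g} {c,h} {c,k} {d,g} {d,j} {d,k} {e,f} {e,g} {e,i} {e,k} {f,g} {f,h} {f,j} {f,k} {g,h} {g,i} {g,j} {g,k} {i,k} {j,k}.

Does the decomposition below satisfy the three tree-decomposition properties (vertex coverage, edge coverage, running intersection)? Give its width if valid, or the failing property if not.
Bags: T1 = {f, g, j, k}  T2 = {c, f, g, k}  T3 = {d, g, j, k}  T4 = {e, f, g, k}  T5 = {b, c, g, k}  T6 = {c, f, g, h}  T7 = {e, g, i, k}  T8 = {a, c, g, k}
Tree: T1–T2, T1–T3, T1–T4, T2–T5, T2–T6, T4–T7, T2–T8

Vertex coverage: the bags together contain {a, b, c, d, e, f, g, h, i, j, k}, the full vertex set. Edge coverage: each edge of G has both endpoints in at least one bag. Running intersection: for every vertex, the bags containing it form a connected subtree. All three properties hold, so this is a valid tree decomposition of width max|bag| − 1 = 3, and hence tw(G) ≤ 3.

Yes; width 3.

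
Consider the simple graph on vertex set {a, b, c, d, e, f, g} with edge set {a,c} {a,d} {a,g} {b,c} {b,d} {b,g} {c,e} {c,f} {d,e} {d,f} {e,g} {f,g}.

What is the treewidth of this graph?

A width-3 tree decomposition is:
Bags: B1 = {c, d, e, g}  B2 = {b, c, d, g}  B3 = {c, d, f, g}  B4 = {a, c, d, g}
Tree: B1–B2, B2–B3, B3–B4
Every bag has size at most 4, so the width is 4 − 1 = 3 and tw(G) ≤ 3. For the lower bound: the 4 vertex sets {d,e}, {b,c}, {g}, {f} are disjoint, each induces a connected subgraph, and every pair is joined by at least one edge of G. Contracting each set to a single vertex therefore yields K_{4} as a minor, and since treewidth is minor-monotone, tw(G) ≥ tw(K_{4}) = 3. The upper and lower bounds meet at 3, so that is the treewidth.

3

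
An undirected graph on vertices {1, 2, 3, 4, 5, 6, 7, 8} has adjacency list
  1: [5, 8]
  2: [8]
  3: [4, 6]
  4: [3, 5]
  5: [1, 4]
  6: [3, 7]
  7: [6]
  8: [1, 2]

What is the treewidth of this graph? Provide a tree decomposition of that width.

Treewidth 1.
One optimal decomposition is:
Bags: B1 = {2, 8}  B2 = {1, 8}  B3 = {1, 5}  B4 = {4, 5}  B5 = {3, 4}  B6 = {3, 6}  B7 = {6, 7}
Tree: B1–B2, B2–B3, B3–B4, B4–B5, B5–B6, B6–B7

Every bag has size at most 2, so the width is 2 − 1 = 1 and tw(G) ≤ 1. Any graph with an edge has treewidth ≥ 1, and G has the edge 2–8. The upper and lower bounds meet at 1, so that is the treewidth.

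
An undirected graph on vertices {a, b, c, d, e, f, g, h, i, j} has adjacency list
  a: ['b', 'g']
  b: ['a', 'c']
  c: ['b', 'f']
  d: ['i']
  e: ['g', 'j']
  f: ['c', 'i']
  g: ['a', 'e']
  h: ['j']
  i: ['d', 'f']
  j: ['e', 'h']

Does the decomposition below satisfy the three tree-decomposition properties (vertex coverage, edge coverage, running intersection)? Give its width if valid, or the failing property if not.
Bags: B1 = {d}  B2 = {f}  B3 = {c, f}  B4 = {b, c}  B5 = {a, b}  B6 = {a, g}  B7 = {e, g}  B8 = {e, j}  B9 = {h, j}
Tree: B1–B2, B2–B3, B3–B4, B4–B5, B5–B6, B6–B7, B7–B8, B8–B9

No — vertex i appears in no bag.

A tree decomposition must satisfy three properties: every vertex lies in some bag; for every edge, both endpoints lie together in some bag; and for every vertex, the bags containing it form a connected subtree. Here vertex i appears in no bag, so the decomposition is invalid.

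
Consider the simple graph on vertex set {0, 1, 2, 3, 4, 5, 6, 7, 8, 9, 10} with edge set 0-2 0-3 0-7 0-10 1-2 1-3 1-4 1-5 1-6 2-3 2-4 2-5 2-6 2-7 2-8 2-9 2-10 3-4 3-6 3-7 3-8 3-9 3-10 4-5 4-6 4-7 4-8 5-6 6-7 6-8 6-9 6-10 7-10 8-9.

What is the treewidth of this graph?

4

A width-4 tree decomposition is:
Bags: B1 = {2, 3, 4, 6, 7}  B2 = {1, 2, 3, 4, 6}  B3 = {1, 2, 4, 5, 6}  B4 = {2, 3, 6, 7, 10}  B5 = {2, 3, 4, 6, 8}  B6 = {2, 3, 6, 8, 9}  B7 = {0, 2, 3, 7, 10}
Tree: B1–B2, B2–B3, B1–B4, B1–B5, B5–B6, B4–B7
Each bag holds 5 vertices, so the decomposition has width 4, which upper-bounds the treewidth. For the lower bound, the 5 vertices {0, 2, 3, 7, 10} are pairwise adjacent, and any tree decomposition puts a clique entirely inside one bag — forcing width ≥ 4. Hence tw(G) = 4 exactly.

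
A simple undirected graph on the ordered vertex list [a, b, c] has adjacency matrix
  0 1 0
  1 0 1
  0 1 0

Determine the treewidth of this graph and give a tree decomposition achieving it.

The largest bag has 2 vertices, giving width 1; this decomposition certifies tw(G) ≤ 1. Any graph with an edge has treewidth ≥ 1, and G has the edge b–a. Combining the bounds, tw(G) = 1.

Treewidth 1.
One optimal decomposition is:
Bags: B1 = {a, b}  B2 = {b, c}
Tree: B1–B2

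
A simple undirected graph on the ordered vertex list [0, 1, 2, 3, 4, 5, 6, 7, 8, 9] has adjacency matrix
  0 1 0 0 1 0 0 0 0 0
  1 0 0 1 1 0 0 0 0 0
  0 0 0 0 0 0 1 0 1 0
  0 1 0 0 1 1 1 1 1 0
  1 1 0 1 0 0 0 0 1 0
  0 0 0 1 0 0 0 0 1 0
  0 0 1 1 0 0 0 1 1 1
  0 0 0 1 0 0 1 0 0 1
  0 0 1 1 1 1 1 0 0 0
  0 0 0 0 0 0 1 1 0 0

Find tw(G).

A width-2 tree decomposition is:
Bags: B1 = {3, 4, 8}  B2 = {3, 6, 8}  B3 = {3, 6, 7}  B4 = {6, 7, 9}  B5 = {1, 3, 4}  B6 = {2, 6, 8}  B7 = {3, 5, 8}  B8 = {0, 1, 4}
Tree: B1–B2, B2–B3, B3–B4, B1–B5, B2–B6, B1–B7, B5–B8
Each bag holds 3 vertices, so the decomposition has width 2, which upper-bounds the treewidth. For the lower bound, the 3 vertices {0, 1, 4} are pairwise adjacent, and any tree decomposition puts a clique entirely inside one bag — forcing width ≥ 2. The upper and lower bounds meet at 2, so that is the treewidth.

2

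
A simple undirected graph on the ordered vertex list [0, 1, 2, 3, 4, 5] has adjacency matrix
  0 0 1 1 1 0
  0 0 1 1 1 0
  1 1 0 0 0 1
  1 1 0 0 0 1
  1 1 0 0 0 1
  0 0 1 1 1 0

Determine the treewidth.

A width-3 tree decomposition is:
Bags: B1 = {1, 2, 3, 4}  B2 = {0, 2, 3, 4}  B3 = {2, 3, 4, 5}
Tree: B1–B2, B2–B3
Every bag has size at most 4, so the width is 4 − 1 = 3 and tw(G) ≤ 3. For the lower bound: the 4 vertex sets {1,2}, {0,3}, {4}, {5} are disjoint, each induces a connected subgraph, and every pair is joined by at least one edge of G. Contracting each set to a single vertex therefore yields K_{4} as a minor, and since treewidth is minor-monotone, tw(G) ≥ tw(K_{4}) = 3. Combining the bounds, tw(G) = 3.

3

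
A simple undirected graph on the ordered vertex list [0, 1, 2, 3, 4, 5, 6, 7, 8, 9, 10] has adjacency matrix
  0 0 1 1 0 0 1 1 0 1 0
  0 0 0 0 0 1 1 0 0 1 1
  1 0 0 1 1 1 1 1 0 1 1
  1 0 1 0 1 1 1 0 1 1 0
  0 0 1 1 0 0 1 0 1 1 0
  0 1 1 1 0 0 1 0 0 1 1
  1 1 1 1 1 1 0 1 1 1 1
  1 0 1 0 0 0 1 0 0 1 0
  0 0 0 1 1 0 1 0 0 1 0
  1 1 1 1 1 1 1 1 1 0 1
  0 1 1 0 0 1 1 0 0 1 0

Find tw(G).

4

A width-4 tree decomposition is:
Bags: B1 = {2, 3, 5, 6, 9}  B2 = {0, 2, 3, 6, 9}  B3 = {2, 5, 6, 9, 10}  B4 = {0, 2, 6, 7, 9}  B5 = {2, 3, 4, 6, 9}  B6 = {3, 4, 6, 8, 9}  B7 = {1, 5, 6, 9, 10}
Tree: B1–B2, B1–B3, B2–B4, B1–B5, B5–B6, B3–B7
The largest bag has 5 vertices, giving width 4; this decomposition certifies tw(G) ≤ 4. For the lower bound, the 5 vertices {3, 4, 6, 8, 9} are pairwise adjacent, and any tree decomposition puts a clique entirely inside one bag — forcing width ≥ 4. Therefore the treewidth is 4.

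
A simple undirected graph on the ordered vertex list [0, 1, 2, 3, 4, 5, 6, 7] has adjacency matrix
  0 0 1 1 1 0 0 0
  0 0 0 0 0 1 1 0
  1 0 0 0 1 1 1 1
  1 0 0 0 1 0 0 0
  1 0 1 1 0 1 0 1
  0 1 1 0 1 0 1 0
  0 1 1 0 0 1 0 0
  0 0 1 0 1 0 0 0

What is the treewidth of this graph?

A width-2 tree decomposition is:
Bags: B1 = {2, 4, 5}  B2 = {2, 4, 7}  B3 = {2, 5, 6}  B4 = {1, 5, 6}  B5 = {0, 2, 4}  B6 = {0, 3, 4}
Tree: B1–B2, B1–B3, B3–B4, B1–B5, B5–B6
The largest bag has 3 vertices, giving width 2; this decomposition certifies tw(G) ≤ 2. Conversely, {1, 5, 6} is a clique of size 3, and the vertices of any clique must share a bag in every tree decomposition; so some bag has ≥ 3 vertices and tw(G) ≥ 2. Combining the bounds, tw(G) = 2.

2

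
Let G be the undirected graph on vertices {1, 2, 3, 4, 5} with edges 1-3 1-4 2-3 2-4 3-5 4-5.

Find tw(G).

A width-2 tree decomposition is:
Bags: B1 = {1, 3, 4}  B2 = {3, 4, 5}  B3 = {2, 3, 4}
Tree: B1–B2, B2–B3
Every bag has size at most 3, so the width is 3 − 1 = 2 and tw(G) ≤ 2. Since 4–1–3–5–4 is a cycle in G, G is not acyclic. Forests are exactly the graphs of treewidth ≤ 1, so tw(G) ≥ 2. Hence tw(G) = 2 exactly.

2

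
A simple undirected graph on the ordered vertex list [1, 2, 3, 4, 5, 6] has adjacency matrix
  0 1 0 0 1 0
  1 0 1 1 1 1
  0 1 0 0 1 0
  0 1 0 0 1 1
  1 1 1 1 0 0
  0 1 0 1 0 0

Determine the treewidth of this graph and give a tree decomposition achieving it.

Each bag holds 3 vertices, so the decomposition has width 2, which upper-bounds the treewidth. Conversely, {1, 2, 5} is a clique of size 3, and the vertices of any clique must share a bag in every tree decomposition; so some bag has ≥ 3 vertices and tw(G) ≥ 2. Combining the bounds, tw(G) = 2.

Treewidth 2.
One optimal decomposition is:
Bags: B1 = {2, 4, 5}  B2 = {2, 3, 5}  B3 = {1, 2, 5}  B4 = {2, 4, 6}
Tree: B1–B2, B1–B3, B1–B4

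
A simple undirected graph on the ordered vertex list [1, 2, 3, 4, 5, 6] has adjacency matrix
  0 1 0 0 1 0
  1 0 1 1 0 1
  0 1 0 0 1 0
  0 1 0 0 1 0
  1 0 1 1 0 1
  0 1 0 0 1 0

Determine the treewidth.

2

A width-2 tree decomposition is:
Bags: B1 = {2, 3, 5}  B2 = {2, 4, 5}  B3 = {2, 5, 6}  B4 = {1, 2, 5}
Tree: B1–B2, B2–B3, B3–B4
Every bag has size at most 3, so the width is 3 − 1 = 2 and tw(G) ≤ 2. Since 3–2–4–5–3 is a cycle in G, G is not acyclic. Forests are exactly the graphs of treewidth ≤ 1, so tw(G) ≥ 2. Combining the bounds, tw(G) = 2.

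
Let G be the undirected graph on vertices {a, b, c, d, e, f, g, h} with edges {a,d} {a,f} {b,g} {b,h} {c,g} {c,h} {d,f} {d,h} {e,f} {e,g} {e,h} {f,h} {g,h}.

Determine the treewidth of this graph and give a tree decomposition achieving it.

Treewidth 2.
One optimal decomposition is:
Bags: B1 = {d, f, h}  B2 = {a, d, f}  B3 = {e, f, h}  B4 = {e, g, h}  B5 = {c, g, h}  B6 = {b, g, h}
Tree: B1–B2, B1–B3, B3–B4, B4–B5, B4–B6

The largest bag has 3 vertices, giving width 2; this decomposition certifies tw(G) ≤ 2. Conversely, {d, f, h} is a clique of size 3, and the vertices of any clique must share a bag in every tree decomposition; so some bag has ≥ 3 vertices and tw(G) ≥ 2. Therefore the treewidth is 2.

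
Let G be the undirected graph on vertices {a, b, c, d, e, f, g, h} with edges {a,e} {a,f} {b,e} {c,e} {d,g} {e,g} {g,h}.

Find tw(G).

1

A width-1 tree decomposition is:
Bags: B1 = {a, e}  B2 = {e, g}  B3 = {c, e}  B4 = {a, f}  B5 = {d, g}  B6 = {b, e}  B7 = {g, h}
Tree: B1–B2, B1–B3, B1–B4, B2–B5, B2–B6, B2–B7
Each bag holds 2 vertices, so the decomposition has width 1, which upper-bounds the treewidth. Any graph with an edge has treewidth ≥ 1, and G has the edge a–e. The upper and lower bounds meet at 1, so that is the treewidth.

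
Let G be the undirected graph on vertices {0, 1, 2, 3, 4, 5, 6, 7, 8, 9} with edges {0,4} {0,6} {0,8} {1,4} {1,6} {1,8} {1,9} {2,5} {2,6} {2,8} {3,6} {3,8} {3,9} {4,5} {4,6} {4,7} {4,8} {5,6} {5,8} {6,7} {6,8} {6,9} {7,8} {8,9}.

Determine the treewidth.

3

A width-3 tree decomposition is:
Bags: B1 = {4, 5, 6, 8}  B2 = {4, 6, 7, 8}  B3 = {0, 4, 6, 8}  B4 = {1, 4, 6, 8}  B5 = {2, 5, 6, 8}  B6 = {1, 6, 8, 9}  B7 = {3, 6, 8, 9}
Tree: B1–B2, B1–B3, B2–B4, B1–B5, B4–B6, B6–B7
Each bag holds 4 vertices, so the decomposition has width 3, which upper-bounds the treewidth. For the lower bound, the 4 vertices {1, 6, 8, 9} are pairwise adjacent, and any tree decomposition puts a clique entirely inside one bag — forcing width ≥ 3. Hence tw(G) = 3 exactly.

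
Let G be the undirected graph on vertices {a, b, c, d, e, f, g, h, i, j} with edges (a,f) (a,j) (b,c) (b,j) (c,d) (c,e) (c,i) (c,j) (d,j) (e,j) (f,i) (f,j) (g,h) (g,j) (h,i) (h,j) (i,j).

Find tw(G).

A width-2 tree decomposition is:
Bags: B1 = {c, d, j}  B2 = {c, e, j}  B3 = {c, i, j}  B4 = {b, c, j}  B5 = {h, i, j}  B6 = {f, i, j}  B7 = {a, f, j}  B8 = {g, h, j}
Tree: B1–B2, B2–B3, B2–B4, B3–B5, B3–B6, B6–B7, B5–B8
Each bag holds 3 vertices, so the decomposition has width 2, which upper-bounds the treewidth. Conversely, {a, f, j} is a clique of size 3, and the vertices of any clique must share a bag in every tree decomposition; so some bag has ≥ 3 vertices and tw(G) ≥ 2. The upper and lower bounds meet at 2, so that is the treewidth.

2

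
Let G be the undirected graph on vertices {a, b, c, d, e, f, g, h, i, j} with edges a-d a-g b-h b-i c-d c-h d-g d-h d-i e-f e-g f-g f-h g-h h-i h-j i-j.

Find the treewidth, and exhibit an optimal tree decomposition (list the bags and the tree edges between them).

The largest bag has 3 vertices, giving width 2; this decomposition certifies tw(G) ≤ 2. Conversely, {e, f, g} is a clique of size 3, and the vertices of any clique must share a bag in every tree decomposition; so some bag has ≥ 3 vertices and tw(G) ≥ 2. Therefore the treewidth is 2.

Treewidth 2.
One optimal decomposition is:
Bags: B1 = {d, h, i}  B2 = {h, i, j}  B3 = {c, d, h}  B4 = {d, g, h}  B5 = {f, g, h}  B6 = {b, h, i}  B7 = {a, d, g}  B8 = {e, f, g}
Tree: B1–B2, B1–B3, B1–B4, B4–B5, B2–B6, B4–B7, B5–B8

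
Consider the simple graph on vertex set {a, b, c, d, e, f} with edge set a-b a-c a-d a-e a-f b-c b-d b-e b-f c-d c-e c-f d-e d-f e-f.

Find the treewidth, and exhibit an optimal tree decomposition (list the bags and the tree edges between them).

With just one bag of size 6, the width is 6 − 1 = 5, so tw(G) ≤ 5. Conversely, {a, b, c, d, e, f} is a clique of size 6, and the vertices of any clique must share a bag in every tree decomposition; so some bag has ≥ 6 vertices and tw(G) ≥ 5. Therefore the treewidth is 5.

Treewidth 5.
Bags: B1 = {a, b, c, d, e, f}
Tree: (single bag)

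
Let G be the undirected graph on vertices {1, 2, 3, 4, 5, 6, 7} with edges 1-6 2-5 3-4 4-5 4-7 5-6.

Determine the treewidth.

A width-1 tree decomposition is:
Bags: B1 = {1, 6}  B2 = {5, 6}  B3 = {4, 5}  B4 = {4, 7}  B5 = {2, 5}  B6 = {3, 4}
Tree: B1–B2, B2–B3, B3–B4, B3–B5, B3–B6
Each bag holds 2 vertices, so the decomposition has width 1, which upper-bounds the treewidth. Any graph with an edge has treewidth ≥ 1, and G has the edge 1–6. Combining the bounds, tw(G) = 1.

1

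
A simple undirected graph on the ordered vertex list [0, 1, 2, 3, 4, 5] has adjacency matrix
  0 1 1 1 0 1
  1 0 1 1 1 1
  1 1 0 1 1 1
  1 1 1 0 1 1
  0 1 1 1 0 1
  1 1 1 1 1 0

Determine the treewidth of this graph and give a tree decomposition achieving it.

The largest bag has 5 vertices, giving width 4; this decomposition certifies tw(G) ≤ 4. On the other hand G contains the 5-clique {0, 1, 2, 3, 5}. A clique must lie in a single bag of any decomposition, so no decomposition can have width below 4. The upper and lower bounds meet at 4, so that is the treewidth.

Treewidth 4.
One such decomposition:
Bags: B1 = {0, 1, 2, 3, 5}  B2 = {1, 2, 3, 4, 5}
Tree: B1–B2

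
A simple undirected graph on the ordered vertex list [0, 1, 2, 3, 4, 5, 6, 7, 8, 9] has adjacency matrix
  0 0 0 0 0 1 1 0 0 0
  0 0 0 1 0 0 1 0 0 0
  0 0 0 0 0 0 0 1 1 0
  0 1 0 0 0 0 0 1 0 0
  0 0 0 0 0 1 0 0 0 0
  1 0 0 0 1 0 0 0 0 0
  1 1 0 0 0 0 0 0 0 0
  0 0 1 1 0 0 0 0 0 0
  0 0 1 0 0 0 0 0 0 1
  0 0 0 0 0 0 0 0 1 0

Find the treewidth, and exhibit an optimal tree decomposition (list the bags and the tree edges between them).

Every bag has size at most 2, so the width is 2 − 1 = 1 and tw(G) ≤ 1. Since G has at least one edge (e.g. 4–5), it is not an edgeless graph, so tw(G) ≥ 1. Therefore the treewidth is 1.

Treewidth 1.
Bags: B1 = {4, 5}  B2 = {0, 5}  B3 = {0, 6}  B4 = {1, 6}  B5 = {1, 3}  B6 = {3, 7}  B7 = {2, 7}  B8 = {2, 8}  B9 = {8, 9}
Tree: B1–B2, B2–B3, B3–B4, B4–B5, B5–B6, B6–B7, B7–B8, B8–B9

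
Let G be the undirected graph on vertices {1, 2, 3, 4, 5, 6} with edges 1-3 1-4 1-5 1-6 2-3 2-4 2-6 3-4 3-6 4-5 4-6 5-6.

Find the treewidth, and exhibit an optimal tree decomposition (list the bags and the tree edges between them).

The largest bag has 4 vertices, giving width 3; this decomposition certifies tw(G) ≤ 3. For the lower bound, the 4 vertices {1, 3, 4, 6} are pairwise adjacent, and any tree decomposition puts a clique entirely inside one bag — forcing width ≥ 3. The upper and lower bounds meet at 3, so that is the treewidth.

Treewidth 3.
One such decomposition:
Bags: B1 = {1, 3, 4, 6}  B2 = {2, 3, 4, 6}  B3 = {1, 4, 5, 6}
Tree: B1–B2, B1–B3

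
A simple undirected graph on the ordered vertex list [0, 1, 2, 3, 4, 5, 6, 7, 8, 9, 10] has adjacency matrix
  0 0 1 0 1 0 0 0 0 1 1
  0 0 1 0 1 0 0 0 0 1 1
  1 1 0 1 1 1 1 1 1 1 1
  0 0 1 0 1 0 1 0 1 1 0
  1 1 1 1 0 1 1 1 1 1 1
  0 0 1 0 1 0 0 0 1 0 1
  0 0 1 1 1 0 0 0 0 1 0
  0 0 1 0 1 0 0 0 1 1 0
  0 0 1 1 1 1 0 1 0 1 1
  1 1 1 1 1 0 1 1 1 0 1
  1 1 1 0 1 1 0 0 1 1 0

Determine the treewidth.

4

A width-4 tree decomposition is:
Bags: B1 = {2, 4, 8, 9, 10}  B2 = {0, 2, 4, 9, 10}  B3 = {1, 2, 4, 9, 10}  B4 = {2, 4, 7, 8, 9}  B5 = {2, 4, 5, 8, 10}  B6 = {2, 3, 4, 8, 9}  B7 = {2, 3, 4, 6, 9}
Tree: B1–B2, B1–B3, B1–B4, B1–B5, B1–B6, B6–B7
Each bag holds 5 vertices, so the decomposition has width 4, which upper-bounds the treewidth. On the other hand G contains the 5-clique {0, 2, 4, 9, 10}. A clique must lie in a single bag of any decomposition, so no decomposition can have width below 4. Combining the bounds, tw(G) = 4.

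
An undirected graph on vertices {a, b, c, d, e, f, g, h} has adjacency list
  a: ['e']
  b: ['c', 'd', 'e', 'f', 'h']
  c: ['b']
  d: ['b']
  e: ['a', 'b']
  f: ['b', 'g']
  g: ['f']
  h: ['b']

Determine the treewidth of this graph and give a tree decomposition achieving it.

Each bag holds 2 vertices, so the decomposition has width 1, which upper-bounds the treewidth. Since G has at least one edge (e.g. d–b), it is not an edgeless graph, so tw(G) ≥ 1. Hence tw(G) = 1 exactly.

Treewidth 1.
Bags: B1 = {b, d}  B2 = {b, c}  B3 = {b, f}  B4 = {f, g}  B5 = {b, e}  B6 = {b, h}  B7 = {a, e}
Tree: B1–B2, B2–B3, B3–B4, B3–B5, B2–B6, B5–B7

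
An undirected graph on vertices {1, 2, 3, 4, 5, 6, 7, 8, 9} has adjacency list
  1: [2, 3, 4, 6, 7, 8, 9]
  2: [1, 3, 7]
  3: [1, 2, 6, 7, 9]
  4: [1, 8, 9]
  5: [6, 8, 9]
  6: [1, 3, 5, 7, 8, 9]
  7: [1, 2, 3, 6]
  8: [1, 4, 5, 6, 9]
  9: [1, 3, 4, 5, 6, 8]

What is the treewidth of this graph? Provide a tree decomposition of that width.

Every bag has size at most 4, so the width is 4 − 1 = 3 and tw(G) ≤ 3. Conversely, {1, 4, 8, 9} is a clique of size 4, and the vertices of any clique must share a bag in every tree decomposition; so some bag has ≥ 4 vertices and tw(G) ≥ 3. Hence tw(G) = 3 exactly.

Treewidth 3.
Bags: B1 = {1, 2, 3, 7}  B2 = {1, 3, 6, 7}  B3 = {1, 3, 6, 9}  B4 = {1, 6, 8, 9}  B5 = {5, 6, 8, 9}  B6 = {1, 4, 8, 9}
Tree: B1–B2, B2–B3, B3–B4, B4–B5, B4–B6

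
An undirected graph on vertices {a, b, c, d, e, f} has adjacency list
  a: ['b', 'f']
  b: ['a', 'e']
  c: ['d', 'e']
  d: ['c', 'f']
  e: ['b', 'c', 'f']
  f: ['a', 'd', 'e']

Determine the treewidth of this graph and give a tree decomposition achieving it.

Treewidth 2.
One such decomposition:
Bags: B1 = {c, d, f}  B2 = {c, e, f}  B3 = {a, e, f}  B4 = {a, b, e}
Tree: B1–B2, B2–B3, B3–B4

Every bag has size at most 3, so the width is 3 − 1 = 2 and tw(G) ≤ 2. For the lower bound, G contains the cycle d–c–e–f–d, so G is not a forest; only forests have treewidth ≤ 1, hence tw(G) ≥ 2. Hence tw(G) = 2 exactly.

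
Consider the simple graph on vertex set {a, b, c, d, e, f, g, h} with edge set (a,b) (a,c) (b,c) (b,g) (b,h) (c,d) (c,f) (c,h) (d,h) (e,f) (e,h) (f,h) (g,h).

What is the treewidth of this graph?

A width-2 tree decomposition is:
Bags: B1 = {b, c, h}  B2 = {c, f, h}  B3 = {b, g, h}  B4 = {e, f, h}  B5 = {a, b, c}  B6 = {c, d, h}
Tree: B1–B2, B1–B3, B2–B4, B1–B5, B1–B6
The largest bag has 3 vertices, giving width 2; this decomposition certifies tw(G) ≤ 2. On the other hand G contains the 3-clique {b, g, h}. A clique must lie in a single bag of any decomposition, so no decomposition can have width below 2. Combining the bounds, tw(G) = 2.

2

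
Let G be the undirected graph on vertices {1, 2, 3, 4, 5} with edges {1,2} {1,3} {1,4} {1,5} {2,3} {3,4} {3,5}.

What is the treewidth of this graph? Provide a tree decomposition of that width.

Every bag has size at most 3, so the width is 3 − 1 = 2 and tw(G) ≤ 2. Conversely, {1, 2, 3} is a clique of size 3, and the vertices of any clique must share a bag in every tree decomposition; so some bag has ≥ 3 vertices and tw(G) ≥ 2. The upper and lower bounds meet at 2, so that is the treewidth.

Treewidth 2.
One such decomposition:
Bags: B1 = {1, 3, 4}  B2 = {1, 3, 5}  B3 = {1, 2, 3}
Tree: B1–B2, B2–B3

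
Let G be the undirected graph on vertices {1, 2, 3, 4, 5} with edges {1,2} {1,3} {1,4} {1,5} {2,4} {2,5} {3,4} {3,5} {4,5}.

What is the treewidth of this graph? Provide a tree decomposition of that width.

Treewidth 3.
One such decomposition:
Bags: B1 = {1, 2, 4, 5}  B2 = {1, 3, 4, 5}
Tree: B1–B2

Each bag holds 4 vertices, so the decomposition has width 3, which upper-bounds the treewidth. For the lower bound, the 4 vertices {1, 2, 4, 5} are pairwise adjacent, and any tree decomposition puts a clique entirely inside one bag — forcing width ≥ 3. Hence tw(G) = 3 exactly.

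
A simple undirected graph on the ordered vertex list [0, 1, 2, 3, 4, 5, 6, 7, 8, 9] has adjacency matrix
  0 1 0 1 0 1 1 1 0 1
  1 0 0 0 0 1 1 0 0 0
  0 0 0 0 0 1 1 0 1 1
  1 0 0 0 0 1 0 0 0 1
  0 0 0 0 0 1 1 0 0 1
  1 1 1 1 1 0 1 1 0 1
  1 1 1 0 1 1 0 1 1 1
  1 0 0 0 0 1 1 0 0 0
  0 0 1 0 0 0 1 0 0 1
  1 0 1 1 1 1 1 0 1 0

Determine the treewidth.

3

A width-3 tree decomposition is:
Bags: B1 = {0, 5, 6, 9}  B2 = {0, 1, 5, 6}  B3 = {4, 5, 6, 9}  B4 = {0, 5, 6, 7}  B5 = {0, 3, 5, 9}  B6 = {2, 5, 6, 9}  B7 = {2, 6, 8, 9}
Tree: B1–B2, B1–B3, B2–B4, B1–B5, B1–B6, B6–B7
The largest bag has 4 vertices, giving width 3; this decomposition certifies tw(G) ≤ 3. For the lower bound, the 4 vertices {2, 6, 8, 9} are pairwise adjacent, and any tree decomposition puts a clique entirely inside one bag — forcing width ≥ 3. The upper and lower bounds meet at 3, so that is the treewidth.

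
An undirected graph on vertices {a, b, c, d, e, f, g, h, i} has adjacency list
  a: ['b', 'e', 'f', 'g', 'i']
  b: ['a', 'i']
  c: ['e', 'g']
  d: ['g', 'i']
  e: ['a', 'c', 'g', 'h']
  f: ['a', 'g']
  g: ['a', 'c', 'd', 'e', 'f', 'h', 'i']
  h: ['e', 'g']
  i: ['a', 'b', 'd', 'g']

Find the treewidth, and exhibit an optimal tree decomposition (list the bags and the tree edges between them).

Treewidth 2.
One such decomposition:
Bags: B1 = {a, g, i}  B2 = {a, f, g}  B3 = {a, e, g}  B4 = {d, g, i}  B5 = {e, g, h}  B6 = {a, b, i}  B7 = {c, e, g}
Tree: B1–B2, B2–B3, B1–B4, B3–B5, B1–B6, B5–B7

Each bag holds 3 vertices, so the decomposition has width 2, which upper-bounds the treewidth. For the lower bound, the 3 vertices {d, g, i} are pairwise adjacent, and any tree decomposition puts a clique entirely inside one bag — forcing width ≥ 2. The upper and lower bounds meet at 2, so that is the treewidth.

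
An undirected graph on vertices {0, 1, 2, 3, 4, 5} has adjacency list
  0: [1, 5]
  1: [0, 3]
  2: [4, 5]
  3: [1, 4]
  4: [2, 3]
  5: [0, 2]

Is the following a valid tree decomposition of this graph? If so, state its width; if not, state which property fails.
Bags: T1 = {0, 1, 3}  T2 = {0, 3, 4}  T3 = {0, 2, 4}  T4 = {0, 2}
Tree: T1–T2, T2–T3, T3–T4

No — vertex 5 appears in no bag.

A tree decomposition must satisfy three properties: every vertex lies in some bag; for every edge, both endpoints lie together in some bag; and for every vertex, the bags containing it form a connected subtree. Here vertex 5 appears in no bag, so the decomposition is invalid.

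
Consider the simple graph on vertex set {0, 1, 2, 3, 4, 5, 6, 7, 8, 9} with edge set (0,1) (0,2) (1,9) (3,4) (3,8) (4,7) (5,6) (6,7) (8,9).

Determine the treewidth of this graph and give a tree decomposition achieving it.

The largest bag has 2 vertices, giving width 1; this decomposition certifies tw(G) ≤ 1. Since G has at least one edge (e.g. 2–0), it is not an edgeless graph, so tw(G) ≥ 1. Hence tw(G) = 1 exactly.

Treewidth 1.
One optimal decomposition is:
Bags: B1 = {0, 2}  B2 = {0, 1}  B3 = {1, 9}  B4 = {8, 9}  B5 = {3, 8}  B6 = {3, 4}  B7 = {4, 7}  B8 = {6, 7}  B9 = {5, 6}
Tree: B1–B2, B2–B3, B3–B4, B4–B5, B5–B6, B6–B7, B7–B8, B8–B9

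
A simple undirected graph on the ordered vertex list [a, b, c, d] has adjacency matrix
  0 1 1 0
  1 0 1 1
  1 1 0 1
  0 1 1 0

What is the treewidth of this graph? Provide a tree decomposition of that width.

Treewidth 2.
One such decomposition:
Bags: B1 = {a, b, c}  B2 = {b, c, d}
Tree: B1–B2

Every bag has size at most 3, so the width is 3 − 1 = 2 and tw(G) ≤ 2. For the lower bound, the 3 vertices {b, c, d} are pairwise adjacent, and any tree decomposition puts a clique entirely inside one bag — forcing width ≥ 2. Therefore the treewidth is 2.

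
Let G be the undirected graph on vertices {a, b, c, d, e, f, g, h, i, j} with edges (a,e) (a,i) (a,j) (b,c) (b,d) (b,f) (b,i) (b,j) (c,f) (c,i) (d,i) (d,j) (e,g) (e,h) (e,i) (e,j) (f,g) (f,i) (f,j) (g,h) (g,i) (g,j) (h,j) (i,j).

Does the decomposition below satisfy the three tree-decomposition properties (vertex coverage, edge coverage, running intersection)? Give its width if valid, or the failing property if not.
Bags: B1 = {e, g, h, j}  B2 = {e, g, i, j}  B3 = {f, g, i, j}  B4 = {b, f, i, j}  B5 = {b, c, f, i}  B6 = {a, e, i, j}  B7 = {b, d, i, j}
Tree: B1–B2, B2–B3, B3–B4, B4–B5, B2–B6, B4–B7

Yes; width 3.

Vertex coverage: the bags together contain {a, b, c, d, e, f, g, h, i, j}, the full vertex set. Edge coverage: each edge of G has both endpoints in at least one bag. Running intersection: for every vertex, the bags containing it form a connected subtree. All three properties hold, so this is a valid tree decomposition of width max|bag| − 1 = 3, and hence tw(G) ≤ 3.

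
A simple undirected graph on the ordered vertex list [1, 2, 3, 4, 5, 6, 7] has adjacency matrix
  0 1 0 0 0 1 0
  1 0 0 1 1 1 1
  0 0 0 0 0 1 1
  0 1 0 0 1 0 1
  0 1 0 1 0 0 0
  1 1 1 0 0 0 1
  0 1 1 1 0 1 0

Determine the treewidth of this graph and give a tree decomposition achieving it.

Treewidth 2.
One optimal decomposition is:
Bags: B1 = {2, 6, 7}  B2 = {2, 4, 7}  B3 = {2, 4, 5}  B4 = {1, 2, 6}  B5 = {3, 6, 7}
Tree: B1–B2, B2–B3, B1–B4, B1–B5

The largest bag has 3 vertices, giving width 2; this decomposition certifies tw(G) ≤ 2. Conversely, {1, 2, 6} is a clique of size 3, and the vertices of any clique must share a bag in every tree decomposition; so some bag has ≥ 3 vertices and tw(G) ≥ 2. Hence tw(G) = 2 exactly.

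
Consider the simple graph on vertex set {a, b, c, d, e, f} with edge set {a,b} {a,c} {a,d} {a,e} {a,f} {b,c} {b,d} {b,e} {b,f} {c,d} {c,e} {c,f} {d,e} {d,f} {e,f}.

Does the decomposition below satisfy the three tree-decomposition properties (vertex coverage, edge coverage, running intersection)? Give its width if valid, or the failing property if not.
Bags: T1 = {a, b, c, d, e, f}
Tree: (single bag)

Yes; width 5.

Checking the three conditions: (i) the bags cover all of {a, b, c, d, e, f}; (ii) for each edge, some bag contains both endpoints; (iii) the bags containing any fixed vertex form a subtree. All hold, so the decomposition is valid with width 6 − 1 = 5.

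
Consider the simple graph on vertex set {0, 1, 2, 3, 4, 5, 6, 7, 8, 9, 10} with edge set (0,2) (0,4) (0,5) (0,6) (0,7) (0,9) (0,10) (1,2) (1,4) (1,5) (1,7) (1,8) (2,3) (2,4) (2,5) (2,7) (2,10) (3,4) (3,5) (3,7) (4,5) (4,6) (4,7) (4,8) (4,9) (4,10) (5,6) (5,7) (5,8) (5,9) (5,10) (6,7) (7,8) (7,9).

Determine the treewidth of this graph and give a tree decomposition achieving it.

Treewidth 4.
Bags: B1 = {2, 3, 4, 5, 7}  B2 = {0, 2, 4, 5, 7}  B3 = {0, 4, 5, 6, 7}  B4 = {1, 2, 4, 5, 7}  B5 = {1, 4, 5, 7, 8}  B6 = {0, 4, 5, 7, 9}  B7 = {0, 2, 4, 5, 10}
Tree: B1–B2, B2–B3, B1–B4, B4–B5, B3–B6, B2–B7

The largest bag has 5 vertices, giving width 4; this decomposition certifies tw(G) ≤ 4. For the lower bound, the 5 vertices {0, 2, 4, 5, 10} are pairwise adjacent, and any tree decomposition puts a clique entirely inside one bag — forcing width ≥ 4. Combining the bounds, tw(G) = 4.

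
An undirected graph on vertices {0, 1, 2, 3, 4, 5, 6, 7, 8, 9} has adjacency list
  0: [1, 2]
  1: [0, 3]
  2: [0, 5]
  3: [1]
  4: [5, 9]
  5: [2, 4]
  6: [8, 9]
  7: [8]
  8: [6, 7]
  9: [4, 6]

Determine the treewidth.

1

A width-1 tree decomposition is:
Bags: B1 = {1, 3}  B2 = {0, 1}  B3 = {0, 2}  B4 = {2, 5}  B5 = {4, 5}  B6 = {4, 9}  B7 = {6, 9}  B8 = {6, 8}  B9 = {7, 8}
Tree: B1–B2, B2–B3, B3–B4, B4–B5, B5–B6, B6–B7, B7–B8, B8–B9
The largest bag has 2 vertices, giving width 1; this decomposition certifies tw(G) ≤ 1. Any graph with an edge has treewidth ≥ 1, and G has the edge 3–1. Combining the bounds, tw(G) = 1.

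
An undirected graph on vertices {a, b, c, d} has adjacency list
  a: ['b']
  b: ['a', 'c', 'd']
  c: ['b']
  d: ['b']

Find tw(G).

A width-1 tree decomposition is:
Bags: B1 = {b, c}  B2 = {a, b}  B3 = {b, d}
Tree: B1–B2, B2–B3
Each bag holds 2 vertices, so the decomposition has width 1, which upper-bounds the treewidth. Since G has at least one edge (e.g. c–b), it is not an edgeless graph, so tw(G) ≥ 1. The upper and lower bounds meet at 1, so that is the treewidth.

1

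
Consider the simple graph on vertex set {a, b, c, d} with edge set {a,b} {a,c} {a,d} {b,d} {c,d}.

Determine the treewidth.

A width-2 tree decomposition is:
Bags: B1 = {a, c, d}  B2 = {a, b, d}
Tree: B1–B2
The largest bag has 3 vertices, giving width 2; this decomposition certifies tw(G) ≤ 2. On the other hand G contains the 3-clique {a, c, d}. A clique must lie in a single bag of any decomposition, so no decomposition can have width below 2. Combining the bounds, tw(G) = 2.

2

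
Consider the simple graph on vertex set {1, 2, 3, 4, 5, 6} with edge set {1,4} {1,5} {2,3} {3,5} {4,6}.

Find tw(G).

A width-1 tree decomposition is:
Bags: B1 = {2, 3}  B2 = {3, 5}  B3 = {1, 5}  B4 = {1, 4}  B5 = {4, 6}
Tree: B1–B2, B2–B3, B3–B4, B4–B5
Every bag has size at most 2, so the width is 2 − 1 = 1 and tw(G) ≤ 1. Any graph with an edge has treewidth ≥ 1, and G has the edge 2–3. Hence tw(G) = 1 exactly.

1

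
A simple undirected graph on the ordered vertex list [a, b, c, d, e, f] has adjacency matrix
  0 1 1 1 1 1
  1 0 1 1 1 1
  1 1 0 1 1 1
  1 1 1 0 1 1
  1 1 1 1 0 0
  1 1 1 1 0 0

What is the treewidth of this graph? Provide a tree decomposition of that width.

The largest bag has 5 vertices, giving width 4; this decomposition certifies tw(G) ≤ 4. On the other hand G contains the 5-clique {a, b, c, d, e}. A clique must lie in a single bag of any decomposition, so no decomposition can have width below 4. Therefore the treewidth is 4.

Treewidth 4.
One such decomposition:
Bags: B1 = {a, b, c, d, e}  B2 = {a, b, c, d, f}
Tree: B1–B2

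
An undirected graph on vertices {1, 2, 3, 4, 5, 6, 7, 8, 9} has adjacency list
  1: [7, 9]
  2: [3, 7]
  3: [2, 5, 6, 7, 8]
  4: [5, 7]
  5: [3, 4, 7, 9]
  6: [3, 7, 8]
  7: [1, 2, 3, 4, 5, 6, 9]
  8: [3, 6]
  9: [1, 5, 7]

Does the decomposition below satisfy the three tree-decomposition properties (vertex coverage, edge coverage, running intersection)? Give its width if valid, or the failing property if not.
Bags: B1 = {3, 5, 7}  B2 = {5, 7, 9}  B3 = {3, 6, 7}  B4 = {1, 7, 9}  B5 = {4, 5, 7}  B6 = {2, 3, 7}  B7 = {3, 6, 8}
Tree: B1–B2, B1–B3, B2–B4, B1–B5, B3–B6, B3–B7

Yes; width 2.

Every vertex of G appears in some bag (union = {1, 2, 3, 4, 5, 6, 7, 8, 9}); every edge is covered by a bag; and for each vertex v the set of bags containing v is connected in the bag tree. The decomposition is therefore valid. The largest bag has 3 vertices, so the width is 2.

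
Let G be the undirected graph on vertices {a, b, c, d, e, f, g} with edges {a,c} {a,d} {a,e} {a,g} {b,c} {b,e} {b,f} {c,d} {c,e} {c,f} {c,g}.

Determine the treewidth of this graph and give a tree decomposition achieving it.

Every bag has size at most 3, so the width is 3 − 1 = 2 and tw(G) ≤ 2. For the lower bound, the 3 vertices {a, c, d} are pairwise adjacent, and any tree decomposition puts a clique entirely inside one bag — forcing width ≥ 2. Hence tw(G) = 2 exactly.

Treewidth 2.
One optimal decomposition is:
Bags: B1 = {b, c, e}  B2 = {a, c, e}  B3 = {b, c, f}  B4 = {a, c, d}  B5 = {a, c, g}
Tree: B1–B2, B1–B3, B2–B4, B4–B5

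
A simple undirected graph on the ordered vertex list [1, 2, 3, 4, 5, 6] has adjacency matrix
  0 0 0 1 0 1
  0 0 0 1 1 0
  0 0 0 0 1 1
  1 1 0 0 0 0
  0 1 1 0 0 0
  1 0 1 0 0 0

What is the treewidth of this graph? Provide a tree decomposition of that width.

The largest bag has 3 vertices, giving width 2; this decomposition certifies tw(G) ≤ 2. The edges 1–4–2–5–3–6–1 form a cycle, so G is not a tree and its treewidth is at least 2. The upper and lower bounds meet at 2, so that is the treewidth.

Treewidth 2.
One optimal decomposition is:
Bags: B1 = {1, 2, 4}  B2 = {1, 2, 5}  B3 = {1, 3, 5}  B4 = {1, 3, 6}
Tree: B1–B2, B2–B3, B3–B4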